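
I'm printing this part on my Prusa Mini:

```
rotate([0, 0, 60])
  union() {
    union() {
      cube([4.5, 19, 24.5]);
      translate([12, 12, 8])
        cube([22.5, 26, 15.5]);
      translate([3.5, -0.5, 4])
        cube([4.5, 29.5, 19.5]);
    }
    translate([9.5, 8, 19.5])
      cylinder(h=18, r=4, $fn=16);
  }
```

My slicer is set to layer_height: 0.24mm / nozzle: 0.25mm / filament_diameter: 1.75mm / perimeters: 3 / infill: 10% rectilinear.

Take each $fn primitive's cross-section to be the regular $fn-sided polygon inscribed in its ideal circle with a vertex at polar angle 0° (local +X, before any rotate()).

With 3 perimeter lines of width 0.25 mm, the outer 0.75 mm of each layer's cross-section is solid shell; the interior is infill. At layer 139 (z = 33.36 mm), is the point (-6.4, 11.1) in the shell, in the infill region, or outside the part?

At z = 33.36 mm: the cube does not reach this height (z outside [0, 24.5]); the cube at (12, 12) is not intersected at this z (z outside [8, 23.5]); the cube at (3.5, -0.5) does not reach this height (z outside [4, 23.5]); Merging all regions: nothing is present at this height; the r=4 cylinder at (9.5, 8) contributes a regular 16-gon of circumradius 4; Merging all regions: only the r=4 cylinder at (9.5, 8) is present, so the union is just that shape — 1 connected region; (rotated 60° about Z; rotation is an isometry so areas/perimeters/island counts are preserved). Overall, the cross-section is a single solid region. Undo the 60° rotation: the query point maps to (6.413, 11.093) in the un-rotated model frame. The nearest boundary edge runs (7.97, 11.70)→(6.67, 10.83); distance from the point to it = 0.37 mm. The point is not inside any of the regions above, so it lies outside the cross-section (0.37 mm from the nearest boundary).

outside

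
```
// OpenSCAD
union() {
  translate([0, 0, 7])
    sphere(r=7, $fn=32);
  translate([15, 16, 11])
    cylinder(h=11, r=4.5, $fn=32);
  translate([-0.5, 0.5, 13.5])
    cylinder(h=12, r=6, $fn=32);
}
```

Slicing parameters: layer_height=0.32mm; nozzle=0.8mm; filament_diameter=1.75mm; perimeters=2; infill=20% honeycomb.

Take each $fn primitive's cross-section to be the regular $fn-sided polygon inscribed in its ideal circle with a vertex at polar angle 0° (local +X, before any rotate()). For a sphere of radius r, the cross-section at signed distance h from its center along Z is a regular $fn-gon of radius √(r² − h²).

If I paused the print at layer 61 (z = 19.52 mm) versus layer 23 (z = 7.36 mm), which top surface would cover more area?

Layer 61 (z = 19.52): the sphere does not reach this height (|z−center|=12.520 > r=7); the r=4.5 cylinder at (15, 16) gives a regular 32-gon of circumradius 4.5 (constant along its height) (area = (32/2)·4.500²·sin(360°/32) = 63.21 mm²); the r=6 cylinder at (-0.5, 0.5) contributes a regular 32-gon of circumradius 6 (area = (32/2)·6.000²·sin(360°/32) = 112.37 mm²); Taking the union: the 2 present regions are separate (no shared area or edge), so areas and boundary lengths simply add and each stays a separate island — area = 175.58 mm². So its area = 175.58 mm². Layer 23 (z = 7.36): the r=7 sphere contributes a regular 32-gon of circumradius √(7²−0.36²) = 6.991 (area = (32/2)·6.991²·sin(360°/32) = 152.55 mm²); the cylinder at (15, 16) is not intersected at this z (z outside [11, 22]); the cylinder at (-0.5, 0.5) is not intersected at this z (z outside [13.5, 25.5]); Combining (union): only the r=7 sphere is present, so the union is just that shape — area = 152.55 mm². So its area = 152.55 mm². Layer 61 is larger (175.58 vs 152.55 mm²).

layer 61 (z = 19.52 mm)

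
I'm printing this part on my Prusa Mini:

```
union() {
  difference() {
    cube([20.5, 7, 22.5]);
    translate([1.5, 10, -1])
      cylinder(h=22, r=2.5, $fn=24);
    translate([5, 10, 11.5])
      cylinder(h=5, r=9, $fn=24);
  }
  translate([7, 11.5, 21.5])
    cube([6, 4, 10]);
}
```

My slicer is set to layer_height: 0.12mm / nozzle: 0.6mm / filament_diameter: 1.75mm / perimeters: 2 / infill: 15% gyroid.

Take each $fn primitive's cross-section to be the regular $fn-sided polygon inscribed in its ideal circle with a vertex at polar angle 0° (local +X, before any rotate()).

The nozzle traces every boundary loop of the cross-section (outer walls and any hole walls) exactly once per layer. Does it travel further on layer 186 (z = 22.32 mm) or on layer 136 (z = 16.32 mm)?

Layer 186 (z = 22.32): the cube (footprint 20.5×7) is included at this height (perimeter 55.00 mm); the cylinder at (1.5, 10) is absent (z outside [-1, 21]); the cylinder at (5, 10) is not intersected at this z (z outside [11.5, 16.5]); After the difference (first − rest): none of the subtracted shapes is present at this height, so the 20.5×7 cube is unchanged — boundary = 55.00 mm; the cube at (7, 11.5) (footprint 6×4) is included at this height (perimeter 20.00 mm); Combining (union): the 2 present regions are separate (no shared area or edge), so areas and boundary lengths simply add and each stays a separate island — boundary = 75.00 mm. So its perimeter = 75.00 mm. Layer 136 (z = 16.32): the cube (footprint 20.5×7) is included at this height (perimeter 55.00 mm); the cylinder at (1.5, 10): section is a regular 24-gon, circumradius r=2.5 (perimeter = 2·24·2.500·sin(180°/24) = 15.66 mm); the r=9 cylinder at (5, 10) contributes a regular 24-gon of circumradius 9 (perimeter = 2·24·9.000·sin(180°/24) = 56.39 mm); After the difference (first − rest): starting from the 20.5×7 cube, the r=2.5 cylinder at (1.5, 10) misses the remaining region (no effect); the r=9 cylinder at (5, 10) partially overlaps it — only the 63.85 mm² overlap (of its 251.57 mm²) is removed, clipping the outline — boundary = 53.52 mm; the cube at (7, 11.5) does not reach this height (z outside [21.5, 31.5]); Merging all regions: only that combined region is present, so the union is just that shape — boundary = 53.52 mm. So its perimeter = 53.52 mm. Layer 186 is larger (75.00 vs 53.52 mm).

layer 186 (z = 22.32 mm)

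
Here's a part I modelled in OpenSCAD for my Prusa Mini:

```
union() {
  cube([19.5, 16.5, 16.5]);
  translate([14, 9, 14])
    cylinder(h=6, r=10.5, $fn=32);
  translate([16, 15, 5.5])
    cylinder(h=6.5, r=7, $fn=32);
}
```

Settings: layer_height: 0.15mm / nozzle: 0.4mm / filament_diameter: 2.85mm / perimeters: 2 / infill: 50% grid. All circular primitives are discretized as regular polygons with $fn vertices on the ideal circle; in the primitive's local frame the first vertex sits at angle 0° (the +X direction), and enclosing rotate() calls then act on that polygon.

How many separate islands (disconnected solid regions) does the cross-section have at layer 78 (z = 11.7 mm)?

At z = 11.7 mm: the cube is present — its section is the full 19.5×16.5 rectangle; the cylinder at (14, 9) is not intersected at this z (z outside [14, 20]); the r=7 cylinder at (16, 15) gives a regular 32-gon of circumradius 7 (constant along its height); Combining (union): the regions partially overlap (shared area 77.23 mm²), so overlapping operands fuse into one piece — 1 connected region. Overall, the cross-section is a single solid region. Island count = 1.

1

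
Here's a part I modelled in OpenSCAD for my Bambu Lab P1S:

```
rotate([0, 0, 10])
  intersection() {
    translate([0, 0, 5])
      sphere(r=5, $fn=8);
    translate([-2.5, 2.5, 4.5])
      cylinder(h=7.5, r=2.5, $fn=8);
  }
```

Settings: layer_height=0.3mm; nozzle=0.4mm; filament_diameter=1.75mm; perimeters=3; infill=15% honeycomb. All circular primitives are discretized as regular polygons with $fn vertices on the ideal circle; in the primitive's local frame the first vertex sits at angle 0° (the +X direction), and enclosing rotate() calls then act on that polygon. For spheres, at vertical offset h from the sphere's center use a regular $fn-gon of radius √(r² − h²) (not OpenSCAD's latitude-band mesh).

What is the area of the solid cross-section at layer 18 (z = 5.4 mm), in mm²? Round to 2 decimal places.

At z = 5.4 mm: the r=5 sphere contributes a regular 8-gon of circumradius √(5²−0.4²) = 4.984 (area = (8/2)·4.984²·sin(360°/8) = 70.26 mm²); the r=2.5 cylinder at (-2.5, 2.5) gives a regular 8-gon of circumradius 2.5 (constant along its height) (area = (8/2)·2.500²·sin(360°/8) = 17.68 mm²); After intersecting: the r=2.5 cylinder at (-2.5, 2.5) partially overlaps the r=5 sphere; clipping to the common part keeps 13.41 mm² — area = 13.41 mm²; (rotated 10° about Z; rotation is an isometry so areas/perimeters/island counts are preserved). Overall, the cross-section is a single solid region. Net area = 13.41 mm².

13.41 mm²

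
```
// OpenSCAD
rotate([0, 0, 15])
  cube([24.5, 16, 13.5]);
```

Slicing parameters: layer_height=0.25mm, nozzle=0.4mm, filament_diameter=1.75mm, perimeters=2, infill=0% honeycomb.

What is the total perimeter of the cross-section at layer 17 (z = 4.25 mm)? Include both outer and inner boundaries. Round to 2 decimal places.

At z = 4.25 mm: the cube is present — its section is the full 24.5×16 rectangle (perimeter 81.00 mm); (whole slice rotated 15° about Z — lengths, areas and connectivity unchanged). Overall, the cross-section is a single solid region. Total boundary length (outer) = 81.00 mm.

81.00 mm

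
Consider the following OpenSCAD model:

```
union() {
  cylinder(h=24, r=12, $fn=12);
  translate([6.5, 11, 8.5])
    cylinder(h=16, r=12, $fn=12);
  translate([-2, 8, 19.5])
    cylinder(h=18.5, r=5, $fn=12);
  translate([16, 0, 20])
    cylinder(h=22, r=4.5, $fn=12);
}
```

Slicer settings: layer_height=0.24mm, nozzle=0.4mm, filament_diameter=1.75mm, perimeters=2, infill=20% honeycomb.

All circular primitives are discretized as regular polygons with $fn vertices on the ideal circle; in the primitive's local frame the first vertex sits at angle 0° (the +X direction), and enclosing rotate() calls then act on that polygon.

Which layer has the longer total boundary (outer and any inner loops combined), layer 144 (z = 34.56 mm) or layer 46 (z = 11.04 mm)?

layer 46 (z = 11.04 mm)

Layer 144 (z = 34.56): the cylinder is not intersected at this z (z outside [0, 24]); the cylinder at (6.5, 11) is absent (z outside [8.5, 24.5]); the cylinder at (-2, 8): section is a regular 12-gon, circumradius r=5 (perimeter = 2·12·5.000·sin(180°/12) = 31.06 mm); the r=4.5 cylinder at (16, 0) gives a regular 12-gon of circumradius 4.5 (constant along its height) (perimeter = 2·12·4.500·sin(180°/12) = 27.95 mm); Merging all regions: the 2 present regions are separate (no shared area or edge), so areas and boundary lengths simply add and each stays a separate island — boundary = 59.01 mm. So its perimeter = 59.01 mm. Layer 46 (z = 11.04): the cylinder: section is a regular 12-gon, circumradius r=12 (perimeter = 2·12·12.000·sin(180°/12) = 74.54 mm); the cylinder at (6.5, 11): section is a regular 12-gon, circumradius r=12 (perimeter = 2·12·12.000·sin(180°/12) = 74.54 mm); the cylinder at (-2, 8) is not intersected at this z (z outside [19.5, 38]); the cylinder at (16, 0) is not intersected at this z (z outside [20, 42]); Combining (union): the regions partially overlap (shared area 147.45 mm²), so the edge portions inside another operand are dropped and the merged outline is re-measured after clipping — boundary = 101.58 mm. So its perimeter = 101.58 mm. Layer 46 is larger (101.58 vs 59.01 mm).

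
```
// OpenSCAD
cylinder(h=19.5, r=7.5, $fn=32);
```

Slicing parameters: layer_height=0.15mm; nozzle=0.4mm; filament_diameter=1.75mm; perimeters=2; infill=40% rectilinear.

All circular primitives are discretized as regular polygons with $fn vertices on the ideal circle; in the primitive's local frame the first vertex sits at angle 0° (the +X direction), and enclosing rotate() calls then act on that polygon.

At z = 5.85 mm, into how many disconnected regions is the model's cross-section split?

At z = 5.85 mm: the r=7.5 cylinder contributes a regular 32-gon of circumradius 7.5. The result has 1 disconnected region.

1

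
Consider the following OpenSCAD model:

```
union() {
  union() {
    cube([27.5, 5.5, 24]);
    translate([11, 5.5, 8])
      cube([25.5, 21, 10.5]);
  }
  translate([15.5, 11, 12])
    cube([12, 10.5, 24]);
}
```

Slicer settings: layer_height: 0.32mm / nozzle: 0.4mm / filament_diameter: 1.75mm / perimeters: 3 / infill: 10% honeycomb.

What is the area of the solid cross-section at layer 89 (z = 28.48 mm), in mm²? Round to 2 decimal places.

At z = 28.48 mm: the cube does not reach this height (z outside [0, 24]); the cube at (11, 5.5) is not intersected at this z (z outside [8, 18.5]); Taking the union: nothing is present at this height; the 12×10.5 cube at (15.5, 11) contributes its full rectangle (area 126.00 mm²); Merging all regions: only the 12×10.5 cube at (15.5, 11) is present, so the union is just that shape — area = 126.00 mm². Overall, the cross-section is a single solid region. Net area = 126.00 mm².

126.00 mm²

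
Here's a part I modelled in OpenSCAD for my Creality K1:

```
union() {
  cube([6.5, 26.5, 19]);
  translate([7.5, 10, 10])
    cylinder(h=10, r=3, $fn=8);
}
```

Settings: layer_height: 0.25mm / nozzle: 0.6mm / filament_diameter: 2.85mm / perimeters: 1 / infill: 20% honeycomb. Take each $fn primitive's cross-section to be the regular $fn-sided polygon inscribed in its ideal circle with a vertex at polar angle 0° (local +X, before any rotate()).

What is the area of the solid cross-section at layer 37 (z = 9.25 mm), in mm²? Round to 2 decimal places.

172.25 mm²

At z = 9.25 mm: the 6.5×26.5 cube contributes its full rectangle (area 172.25 mm²); the cylinder at (7.5, 10) does not reach this height (z outside [10, 20]); Taking the union: only the 6.5×26.5 cube is present, so the union is just that shape — area = 172.25 mm². Overall, the cross-section is a single solid region. Net area = 172.25 mm².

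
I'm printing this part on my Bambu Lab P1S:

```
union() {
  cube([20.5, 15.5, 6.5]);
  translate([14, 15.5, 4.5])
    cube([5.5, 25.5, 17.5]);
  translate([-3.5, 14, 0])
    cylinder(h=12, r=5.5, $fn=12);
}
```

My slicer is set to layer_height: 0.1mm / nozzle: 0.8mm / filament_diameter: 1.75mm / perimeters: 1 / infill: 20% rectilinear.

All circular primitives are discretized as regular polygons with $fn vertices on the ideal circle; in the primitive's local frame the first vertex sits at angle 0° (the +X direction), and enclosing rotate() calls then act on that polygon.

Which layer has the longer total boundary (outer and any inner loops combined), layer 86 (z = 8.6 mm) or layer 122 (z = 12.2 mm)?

Layer 86 (z = 8.6): the cube is not intersected at this z (z outside [0, 6.5]); the cube at (14, 15.5) (footprint 5.5×25.5) is included at this height (perimeter 62.00 mm); the r=5.5 cylinder at (-3.5, 14) gives a regular 12-gon of circumradius 5.5 (constant along its height) (perimeter = 2·12·5.500·sin(180°/12) = 34.16 mm); Taking the union: the 2 present regions are separate (no shared area or edge), so areas and boundary lengths simply add and each stays a separate island — boundary = 96.16 mm. So its perimeter = 96.16 mm. Layer 122 (z = 12.2): the cube does not reach this height (z outside [0, 6.5]); the cube at (14, 15.5) (footprint 5.5×25.5) is included at this height (perimeter 62.00 mm); the cylinder at (-3.5, 14) does not reach this height (z outside [0, 12]); Merging all regions: only the 5.5×25.5 cube at (14, 15.5) is present, so the union is just that shape — boundary = 62.00 mm. So its perimeter = 62.00 mm. Layer 86 is larger (96.16 vs 62.00 mm).

layer 86 (z = 8.6 mm)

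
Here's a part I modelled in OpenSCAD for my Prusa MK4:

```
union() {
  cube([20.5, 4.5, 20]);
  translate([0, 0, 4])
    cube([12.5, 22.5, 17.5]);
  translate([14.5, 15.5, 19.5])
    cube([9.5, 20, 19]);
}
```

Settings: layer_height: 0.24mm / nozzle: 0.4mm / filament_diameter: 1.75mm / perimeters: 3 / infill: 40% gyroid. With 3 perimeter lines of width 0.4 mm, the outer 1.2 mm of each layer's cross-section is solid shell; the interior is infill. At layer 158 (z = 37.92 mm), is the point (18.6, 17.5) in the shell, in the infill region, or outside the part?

At z = 37.92 mm: the cube is absent (z outside [0, 20]); the cube is absent (z outside [4, 21.5]); the cube at (14.5, 15.5) is present — its section is the full 9.5×20 rectangle; Taking the union: only the 9.5×20 cube at (14.5, 15.5) is present, so the union is just that shape — 1 connected region. Overall, the cross-section is a single solid region. The nearest boundary edge runs (14.50, 15.50)→(24.00, 15.50); distance from the point to it = 2.00 mm. The point is inside the cross-section and 2.00 mm from the nearest boundary — more than the 1.2 mm shell width (3 × 0.4), so it's in the infill interior.

infill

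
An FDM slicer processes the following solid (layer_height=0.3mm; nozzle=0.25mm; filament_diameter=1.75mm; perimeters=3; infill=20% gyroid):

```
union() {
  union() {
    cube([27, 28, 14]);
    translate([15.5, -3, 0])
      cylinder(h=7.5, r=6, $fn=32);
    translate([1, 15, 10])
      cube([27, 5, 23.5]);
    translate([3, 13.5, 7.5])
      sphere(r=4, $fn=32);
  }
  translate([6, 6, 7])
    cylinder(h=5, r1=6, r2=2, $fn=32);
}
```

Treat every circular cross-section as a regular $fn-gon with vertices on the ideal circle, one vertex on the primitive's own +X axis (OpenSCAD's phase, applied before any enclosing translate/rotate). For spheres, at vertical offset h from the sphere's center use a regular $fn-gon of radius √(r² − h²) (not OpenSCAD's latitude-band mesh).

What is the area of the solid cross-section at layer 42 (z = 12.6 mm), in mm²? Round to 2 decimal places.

At z = 12.6 mm: the cube (footprint 27×28) is included at this height (area 756.00 mm²); the cylinder at (15.5, -3) is absent (z outside [0, 7.5]); the cube at (1, 15) is present — its section is the full 27×5 rectangle (area 135.00 mm²); the sphere at (3, 13.5) is absent (|z−center|=5.100 > r=4); Combining (union): the regions partially overlap — summed areas 891.00 mm² minus the doubly-counted overlap 130.00 mm² gives 761.00 mm² — area = 761.00 mm²; the cone at (6, 6) is not intersected at this z (z outside [7, 12]); Combining (union): only the result so far is present, so the union is just that shape — area = 761.00 mm². Overall, the cross-section is a single solid region. Net area = 761.00 mm².

761.00 mm²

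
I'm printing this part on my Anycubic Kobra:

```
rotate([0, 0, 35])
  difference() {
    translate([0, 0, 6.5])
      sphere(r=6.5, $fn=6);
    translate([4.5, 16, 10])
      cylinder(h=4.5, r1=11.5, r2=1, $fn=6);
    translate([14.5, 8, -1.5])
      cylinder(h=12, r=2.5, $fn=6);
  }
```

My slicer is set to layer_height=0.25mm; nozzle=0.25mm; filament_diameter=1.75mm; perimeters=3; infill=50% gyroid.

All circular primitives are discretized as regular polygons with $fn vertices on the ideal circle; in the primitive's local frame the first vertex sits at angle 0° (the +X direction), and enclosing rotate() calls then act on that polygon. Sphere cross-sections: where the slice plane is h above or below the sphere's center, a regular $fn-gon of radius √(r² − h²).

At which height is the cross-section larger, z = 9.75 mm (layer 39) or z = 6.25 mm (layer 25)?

Layer 39 (z = 9.75): the r=6.5 sphere contributes a regular 6-gon of circumradius √(6.5²−3.25²) = 5.629 (area = (6/2)·5.629²·sin(360°/6) = 82.33 mm²); the cone at (4.5, 16) is not intersected at this z (z outside [10, 14.5]); the r=2.5 cylinder at (14.5, 8) contributes a regular 6-gon of circumradius 2.5 (area = (6/2)·2.500²·sin(360°/6) = 16.24 mm²); After the difference (first − rest): starting from the r=6.5 sphere (82.33 mm²), the r=2.5 cylinder at (14.5, 8) misses the remaining region (no effect) — area = 82.33 mm²; (rotated 35° about Z; rotation is an isometry so areas/perimeters/island counts are preserved). So its area = 82.33 mm². Layer 25 (z = 6.25): the sphere: section is a regular 6-gon, circumradius = √(r²−h²) = √(6.5²−0.25²) = 6.495 (area = (6/2)·6.495²·sin(360°/6) = 109.61 mm²); the cone at (4.5, 16) does not reach this height (z outside [10, 14.5]); the r=2.5 cylinder at (14.5, 8) gives a regular 6-gon of circumradius 2.5 (constant along its height) (area = (6/2)·2.500²·sin(360°/6) = 16.24 mm²); Subtracting the remaining from the first: starting from the r=6.5 sphere (109.61 mm²), the r=2.5 cylinder at (14.5, 8) misses the remaining region (no effect) — area = 109.61 mm²; (whole slice rotated 35° about Z — lengths, areas and connectivity unchanged). So its area = 109.61 mm². Layer 25 is larger (109.61 vs 82.33 mm²).

layer 25 (z = 6.25 mm)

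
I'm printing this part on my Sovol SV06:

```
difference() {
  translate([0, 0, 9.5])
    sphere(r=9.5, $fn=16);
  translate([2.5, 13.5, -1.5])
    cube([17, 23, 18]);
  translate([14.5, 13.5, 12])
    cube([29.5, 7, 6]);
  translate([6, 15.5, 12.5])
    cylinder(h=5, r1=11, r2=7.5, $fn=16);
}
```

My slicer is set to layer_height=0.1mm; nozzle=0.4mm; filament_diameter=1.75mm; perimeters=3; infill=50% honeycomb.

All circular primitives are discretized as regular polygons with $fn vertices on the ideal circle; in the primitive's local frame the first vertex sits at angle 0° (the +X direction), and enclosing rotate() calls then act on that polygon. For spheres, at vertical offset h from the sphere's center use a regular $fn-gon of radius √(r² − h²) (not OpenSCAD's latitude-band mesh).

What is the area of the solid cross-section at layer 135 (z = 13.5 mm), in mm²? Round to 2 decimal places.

At z = 13.5 mm: the r=9.5 sphere slices to a regular 16-gon of circumradius 8.617 (√(r²−h²) with h=4 from center) (area = (16/2)·8.617²·sin(360°/16) = 227.31 mm²); the cube at (2.5, 13.5) is present — its section is the full 17×23 rectangle (area 391.00 mm²); the cube at (14.5, 13.5) is present — its section is the full 29.5×7 rectangle (area 206.50 mm²); the cone at (6, 15.5) (r1=11→r2=7.5) has section circumradius 10.300 here — a regular 16-gon (area = (16/2)·10.300²·sin(360°/16) = 324.79 mm²); Taking the first minus the rest: starting from the r=9.5 sphere (227.31 mm²), the 17×23 cube at (2.5, 13.5) misses the remaining region (no effect); the 29.5×7 cube at (14.5, 13.5) misses the remaining region (no effect); the cone at (6, 15.5) partially overlaps it — only the 11.85 mm² overlap (of its 324.79 mm²) is removed, clipping the outline — area = 215.46 mm². Overall, the cross-section is a single solid region. Net area = 215.46 mm².

215.46 mm²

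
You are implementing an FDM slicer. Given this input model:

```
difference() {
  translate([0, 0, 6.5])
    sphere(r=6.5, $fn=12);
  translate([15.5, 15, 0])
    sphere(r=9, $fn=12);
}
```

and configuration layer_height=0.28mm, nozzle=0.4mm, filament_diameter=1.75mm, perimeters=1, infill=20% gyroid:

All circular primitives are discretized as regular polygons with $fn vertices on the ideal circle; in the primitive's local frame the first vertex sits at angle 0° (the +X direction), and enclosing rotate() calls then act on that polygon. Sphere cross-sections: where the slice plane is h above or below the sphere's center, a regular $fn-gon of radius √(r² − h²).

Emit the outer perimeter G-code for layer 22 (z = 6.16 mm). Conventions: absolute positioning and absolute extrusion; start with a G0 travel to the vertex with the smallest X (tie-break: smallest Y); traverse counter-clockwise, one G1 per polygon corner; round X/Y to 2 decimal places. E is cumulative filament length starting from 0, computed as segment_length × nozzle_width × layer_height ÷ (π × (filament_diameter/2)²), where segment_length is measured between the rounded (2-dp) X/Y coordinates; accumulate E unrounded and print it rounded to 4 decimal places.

G0 X-6.49 Y0.00 Z6.16
G1 X-5.62 Y-3.25 E0.1567
G1 X-3.25 Y-5.62 E0.3127
G1 X0.00 Y-6.49 E0.4694
G1 X3.25 Y-5.62 E0.6261
G1 X5.62 Y-3.25 E0.7821
G1 X6.49 Y0.00 E0.9388
G1 X5.62 Y3.25 E1.0954
G1 X3.25 Y5.62 E1.2515
G1 X0.00 Y6.49 E1.4082
G1 X-3.25 Y5.62 E1.5648
G1 X-5.62 Y3.25 E1.7209
G1 X-6.49 Y0.00 E1.8776

At z = 6.16 mm: the r=6.5 sphere slices to a regular 12-gon of circumradius 6.491 (√(r²−h²) with h=0.34 from center); the r=9 sphere at (15.5, 15) slices to a regular 12-gon of circumradius 6.562 (√(r²−h²) with h=6.16 from center); After the difference (first − rest): starting from the r=6.5 sphere, the r=9 sphere at (15.5, 15) misses the remaining region (no effect) — 1 connected region. The outline is a single polygon with 12 vertices. Extrusion per mm of travel: 0.4 × 0.28 / (π × 0.875²) = 0.046564. Accumulating E over each segment gives final E = 1.8776.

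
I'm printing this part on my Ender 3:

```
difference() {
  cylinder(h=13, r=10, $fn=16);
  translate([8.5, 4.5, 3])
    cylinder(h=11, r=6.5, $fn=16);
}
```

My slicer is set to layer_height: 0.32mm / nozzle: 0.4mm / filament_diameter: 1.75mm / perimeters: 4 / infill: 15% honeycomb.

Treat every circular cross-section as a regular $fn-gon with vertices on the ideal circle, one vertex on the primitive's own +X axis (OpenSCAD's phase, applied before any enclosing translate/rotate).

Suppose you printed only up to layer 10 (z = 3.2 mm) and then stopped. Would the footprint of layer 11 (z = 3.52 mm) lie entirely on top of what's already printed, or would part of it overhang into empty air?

Compare the two slices. At z = 3.2: the cylinder: section is a regular 16-gon, circumradius r=10 (area = (16/2)·10.000²·sin(360°/16) = 306.15 mm²); the cylinder at (8.5, 4.5): section is a regular 16-gon, circumradius r=6.5 (area = (16/2)·6.500²·sin(360°/16) = 129.35 mm²); Taking the first minus the rest: starting from the r=10 cylinder (306.15 mm²), the r=6.5 cylinder at (8.5, 4.5) partially overlaps it — only the 58.75 mm² overlap (of its 129.35 mm²) is removed, clipping the outline — area = 247.40 mm². At z = 3.52: the cylinder: section is a regular 16-gon, circumradius r=10 (area = (16/2)·10.000²·sin(360°/16) = 306.15 mm²); the r=6.5 cylinder at (8.5, 4.5) gives a regular 16-gon of circumradius 6.5 (constant along its height) (area = (16/2)·6.500²·sin(360°/16) = 129.35 mm²); After the difference (first − rest): starting from the r=10 cylinder (306.15 mm²), the r=6.5 cylinder at (8.5, 4.5) partially overlaps it — only the 58.75 mm² overlap (of its 129.35 mm²) is removed, clipping the outline — area = 247.40 mm². Checking containment: the cross-section at z = 3.52 is a subset of the cross-section at z = 3.2.

entirely on top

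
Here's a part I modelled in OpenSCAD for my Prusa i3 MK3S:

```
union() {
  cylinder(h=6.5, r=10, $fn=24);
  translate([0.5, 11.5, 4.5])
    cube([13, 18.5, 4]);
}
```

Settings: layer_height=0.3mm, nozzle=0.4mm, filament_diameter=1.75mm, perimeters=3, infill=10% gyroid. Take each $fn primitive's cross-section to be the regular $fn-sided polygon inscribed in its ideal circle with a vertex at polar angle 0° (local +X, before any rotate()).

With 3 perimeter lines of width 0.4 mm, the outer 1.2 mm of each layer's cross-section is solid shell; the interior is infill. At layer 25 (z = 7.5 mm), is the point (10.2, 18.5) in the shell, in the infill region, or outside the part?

infill

At z = 7.5 mm: the cylinder is not intersected at this z (z outside [0, 6.5]); the cube at (0.5, 11.5) is present — its section is the full 13×18.5 rectangle; Merging all regions: only the 13×18.5 cube at (0.5, 11.5) is present, so the union is just that shape — 1 connected region. Overall, the cross-section is a single solid region. The nearest boundary edge runs (13.50, 11.50)→(13.50, 30.00); distance from the point to it = 3.30 mm. The point is inside the cross-section and 3.30 mm from the nearest boundary — more than the 1.2 mm shell width (3 × 0.4), so it's in the infill interior.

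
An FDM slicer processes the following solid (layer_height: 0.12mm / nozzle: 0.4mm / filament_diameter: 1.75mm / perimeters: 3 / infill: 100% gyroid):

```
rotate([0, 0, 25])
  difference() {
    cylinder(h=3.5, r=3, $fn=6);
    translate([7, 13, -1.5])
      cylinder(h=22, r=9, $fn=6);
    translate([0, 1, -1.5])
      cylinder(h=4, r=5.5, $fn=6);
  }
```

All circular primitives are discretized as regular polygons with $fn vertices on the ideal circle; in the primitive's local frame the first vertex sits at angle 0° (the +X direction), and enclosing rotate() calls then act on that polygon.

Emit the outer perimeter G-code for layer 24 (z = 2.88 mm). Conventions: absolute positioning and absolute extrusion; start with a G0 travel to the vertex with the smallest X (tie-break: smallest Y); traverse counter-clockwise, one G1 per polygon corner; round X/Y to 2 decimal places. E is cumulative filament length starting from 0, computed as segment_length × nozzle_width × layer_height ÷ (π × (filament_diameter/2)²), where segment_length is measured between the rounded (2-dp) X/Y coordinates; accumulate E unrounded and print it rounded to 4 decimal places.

G0 X-2.72 Y-1.27 Z2.88
G1 X-0.26 Y-2.99 E0.0599
G1 X2.46 Y-1.72 E0.1198
G1 X2.72 Y1.27 E0.1797
G1 X0.26 Y2.99 E0.2396
G1 X-2.46 Y1.72 E0.2995
G1 X-2.72 Y-1.27 E0.3594

At z = 2.88 mm: the r=3 cylinder gives a regular 6-gon of circumradius 3 (constant along its height); the r=9 cylinder at (7, 13) contributes a regular 6-gon of circumradius 9; the cylinder at (0, 1) is absent (z outside [-1.5, 2.5]); Taking the first minus the rest: starting from the r=3 cylinder, the r=9 cylinder at (7, 13) misses the remaining region (no effect) — 1 connected region; (rotated 25° about Z; rotation is an isometry so areas/perimeters/island counts are preserved). The outline is a single polygon with 6 vertices. Extrusion per mm of travel: 0.4 × 0.12 / (π × 0.875²) = 0.019956. Accumulating E over each segment gives final E = 0.3594.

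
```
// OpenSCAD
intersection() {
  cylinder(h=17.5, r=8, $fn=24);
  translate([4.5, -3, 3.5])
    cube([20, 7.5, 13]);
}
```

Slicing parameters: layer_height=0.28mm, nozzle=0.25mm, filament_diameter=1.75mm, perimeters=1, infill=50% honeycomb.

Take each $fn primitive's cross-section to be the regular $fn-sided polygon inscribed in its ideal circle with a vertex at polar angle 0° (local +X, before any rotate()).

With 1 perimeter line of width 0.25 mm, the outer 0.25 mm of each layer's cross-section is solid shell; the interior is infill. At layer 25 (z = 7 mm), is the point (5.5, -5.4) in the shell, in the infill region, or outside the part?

outside

At z = 7 mm: the r=8 cylinder contributes a regular 24-gon of circumradius 8; the cube at (4.5, -3) (footprint 20×7.5) is included at this height; After intersecting: the 20×7.5 cube at (4.5, -3) partially overlaps the r=8 cylinder; clipping to the common part keeps 23.32 mm² — 1 connected region. Overall, the cross-section is a single solid region. The nearest boundary edge runs (7.34, -3.00)→(4.50, -3.00); distance from the point to it = 2.40 mm. The point is not inside any of the regions above, so it lies outside the cross-section (2.40 mm from the nearest boundary).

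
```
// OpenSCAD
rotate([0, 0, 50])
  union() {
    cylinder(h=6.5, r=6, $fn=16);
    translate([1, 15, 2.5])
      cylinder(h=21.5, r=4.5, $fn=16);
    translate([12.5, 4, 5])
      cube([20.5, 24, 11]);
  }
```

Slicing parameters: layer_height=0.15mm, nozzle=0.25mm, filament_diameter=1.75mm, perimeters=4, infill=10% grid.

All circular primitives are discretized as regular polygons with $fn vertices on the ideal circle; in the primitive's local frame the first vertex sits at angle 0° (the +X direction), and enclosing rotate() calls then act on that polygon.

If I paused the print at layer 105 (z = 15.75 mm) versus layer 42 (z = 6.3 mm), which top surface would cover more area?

layer 42 (z = 6.3 mm)

Layer 105 (z = 15.75): the cylinder is not intersected at this z (z outside [0, 6.5]); the r=4.5 cylinder at (1, 15) contributes a regular 16-gon of circumradius 4.5 (area = (16/2)·4.500²·sin(360°/16) = 61.99 mm²); the cube at (12.5, 4) (footprint 20.5×24) is included at this height (area 492.00 mm²); Taking the union: the 2 present regions are separate (no shared area or edge), so areas and boundary lengths simply add and each stays a separate island — area = 553.99 mm²; (rotated 50° about Z; rotation is an isometry so areas/perimeters/island counts are preserved). So its area = 553.99 mm². Layer 42 (z = 6.3): the r=6 cylinder contributes a regular 16-gon of circumradius 6 (area = (16/2)·6.000²·sin(360°/16) = 110.21 mm²); the r=4.5 cylinder at (1, 15) gives a regular 16-gon of circumradius 4.5 (constant along its height) (area = (16/2)·4.500²·sin(360°/16) = 61.99 mm²); the cube at (12.5, 4) is present — its section is the full 20.5×24 rectangle (area 492.00 mm²); Combining (union): the 3 present regions are separate (no shared area or edge), so areas and boundary lengths simply add and each stays a separate island — area = 664.21 mm²; (whole slice rotated 50° about Z — lengths, areas and connectivity unchanged). So its area = 664.21 mm². Layer 42 is larger (664.21 vs 553.99 mm²).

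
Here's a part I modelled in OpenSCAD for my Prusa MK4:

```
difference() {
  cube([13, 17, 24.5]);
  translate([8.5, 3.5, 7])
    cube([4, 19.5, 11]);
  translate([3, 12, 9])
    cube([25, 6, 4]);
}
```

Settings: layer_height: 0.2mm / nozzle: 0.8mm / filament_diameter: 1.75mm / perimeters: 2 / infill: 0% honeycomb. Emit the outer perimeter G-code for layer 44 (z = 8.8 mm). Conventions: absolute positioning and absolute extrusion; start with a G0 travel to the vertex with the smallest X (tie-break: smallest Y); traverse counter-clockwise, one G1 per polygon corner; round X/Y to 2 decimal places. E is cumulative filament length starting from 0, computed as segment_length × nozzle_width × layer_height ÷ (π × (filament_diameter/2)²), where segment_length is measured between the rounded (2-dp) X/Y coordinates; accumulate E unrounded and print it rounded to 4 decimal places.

G0 X0.00 Y0.00 Z8.80
G1 X13.00 Y0.00 E0.8648
G1 X13.00 Y17.00 E1.9956
G1 X12.50 Y17.00 E2.0289
G1 X12.50 Y3.50 E2.9269
G1 X8.50 Y3.50 E3.1930
G1 X8.50 Y17.00 E4.0910
G1 X0.00 Y17.00 E4.6564
G1 X0.00 Y0.00 E5.7873

At z = 8.8 mm: the 13×17 cube contributes its full rectangle; the 4×19.5 cube at (8.5, 3.5) contributes its full rectangle; the cube at (3, 12) is not intersected at this z (z outside [9, 13]); Taking the first minus the rest: starting from the 13×17 cube, the 4×19.5 cube at (8.5, 3.5) partially overlaps it — only the 54.00 mm² overlap (of its 78.00 mm²) is removed, clipping the outline — 1 connected region. The outline is a single polygon with 8 vertices. Extrusion per mm of travel: 0.8 × 0.2 / (π × 0.875²) = 0.066520. Accumulating E over each segment gives final E = 5.7873.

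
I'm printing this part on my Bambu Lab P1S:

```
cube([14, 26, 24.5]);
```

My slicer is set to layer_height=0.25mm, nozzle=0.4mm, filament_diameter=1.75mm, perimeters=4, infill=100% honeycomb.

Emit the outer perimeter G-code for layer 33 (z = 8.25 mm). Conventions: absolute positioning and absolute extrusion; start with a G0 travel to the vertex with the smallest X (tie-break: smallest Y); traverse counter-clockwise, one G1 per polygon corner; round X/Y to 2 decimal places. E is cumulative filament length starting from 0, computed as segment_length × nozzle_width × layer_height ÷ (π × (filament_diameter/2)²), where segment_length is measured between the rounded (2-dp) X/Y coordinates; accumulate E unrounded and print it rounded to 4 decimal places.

At z = 8.25 mm: the 14×26 cube contributes its full rectangle. The outline is a single polygon with 4 vertices. Extrusion per mm of travel: 0.4 × 0.25 / (π × 0.875²) = 0.041575. Accumulating E over each segment gives final E = 3.3260.

G0 X0.00 Y0.00 Z8.25
G1 X14.00 Y0.00 E0.5821
G1 X14.00 Y26.00 E1.6630
G1 X0.00 Y26.00 E2.2451
G1 X0.00 Y0.00 E3.3260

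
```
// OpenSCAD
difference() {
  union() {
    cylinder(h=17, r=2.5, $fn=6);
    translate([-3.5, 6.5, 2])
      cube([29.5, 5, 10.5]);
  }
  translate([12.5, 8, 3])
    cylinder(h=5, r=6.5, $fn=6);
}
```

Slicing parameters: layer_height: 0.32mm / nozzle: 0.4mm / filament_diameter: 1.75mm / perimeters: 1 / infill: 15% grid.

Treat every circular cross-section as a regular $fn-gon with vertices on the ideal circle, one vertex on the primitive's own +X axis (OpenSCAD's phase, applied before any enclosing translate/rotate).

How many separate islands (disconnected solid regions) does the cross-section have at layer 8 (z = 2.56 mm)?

At z = 2.56 mm: the r=2.5 cylinder gives a regular 6-gon of circumradius 2.5 (constant along its height); the cube at (-3.5, 6.5) is present — its section is the full 29.5×5 rectangle; Merging all regions: the 2 present regions are separate (no shared area or edge), so areas and boundary lengths simply add and each stays a separate island — 2 connected regions; the cylinder at (12.5, 8) does not reach this height (z outside [3, 8]); Taking the first minus the rest: none of the subtracted shapes is present at this height, so that combined region is unchanged — 2 connected regions. Overall, the cross-section has 2 separate islands. Island count = 2.

2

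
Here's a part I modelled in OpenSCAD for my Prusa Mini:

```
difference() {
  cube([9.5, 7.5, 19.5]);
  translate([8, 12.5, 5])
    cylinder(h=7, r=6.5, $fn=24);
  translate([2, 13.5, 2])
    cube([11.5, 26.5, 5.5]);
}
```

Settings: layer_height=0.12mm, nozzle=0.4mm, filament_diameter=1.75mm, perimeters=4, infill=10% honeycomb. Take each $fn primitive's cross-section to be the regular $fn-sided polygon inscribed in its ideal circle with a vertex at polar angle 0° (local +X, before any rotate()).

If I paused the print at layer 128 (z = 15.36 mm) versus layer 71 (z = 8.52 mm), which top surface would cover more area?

layer 128 (z = 15.36 mm)

Layer 128 (z = 15.36): the cube (footprint 9.5×7.5) is included at this height (area 71.25 mm²); the cylinder at (8, 12.5) is not intersected at this z (z outside [5, 12]); the cube at (2, 13.5) is not intersected at this z (z outside [2, 7.5]); Taking the first minus the rest: none of the subtracted shapes is present at this height, so the 9.5×7.5 cube is unchanged — area = 71.25 mm². So its area = 71.25 mm². Layer 71 (z = 8.52): the cube is present — its section is the full 9.5×7.5 rectangle (area 71.25 mm²); the cylinder at (8, 12.5): section is a regular 24-gon, circumradius r=6.5 (area = (24/2)·6.500²·sin(360°/24) = 131.22 mm²); the cube at (2, 13.5) is not intersected at this z (z outside [2, 7.5]); Taking the first minus the rest: starting from the 9.5×7.5 cube (71.25 mm²), the r=6.5 cylinder at (8, 12.5) partially overlaps it — only the 6.19 mm² overlap (of its 131.22 mm²) is removed, clipping the outline — area = 65.06 mm². So its area = 65.06 mm². Layer 128 is larger (71.25 vs 65.06 mm²).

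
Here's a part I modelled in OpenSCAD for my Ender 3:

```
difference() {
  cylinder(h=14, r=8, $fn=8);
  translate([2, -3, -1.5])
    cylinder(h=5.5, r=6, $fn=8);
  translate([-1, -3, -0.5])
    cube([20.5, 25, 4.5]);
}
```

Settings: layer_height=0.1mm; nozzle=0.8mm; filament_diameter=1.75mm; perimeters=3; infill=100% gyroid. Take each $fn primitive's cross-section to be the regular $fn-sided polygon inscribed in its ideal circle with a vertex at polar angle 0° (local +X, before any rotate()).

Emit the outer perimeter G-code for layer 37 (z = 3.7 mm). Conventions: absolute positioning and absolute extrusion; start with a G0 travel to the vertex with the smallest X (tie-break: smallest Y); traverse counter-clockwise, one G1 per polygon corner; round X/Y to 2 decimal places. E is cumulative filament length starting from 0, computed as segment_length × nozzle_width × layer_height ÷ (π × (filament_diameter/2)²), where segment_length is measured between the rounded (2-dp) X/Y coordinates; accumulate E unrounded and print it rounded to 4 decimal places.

At z = 3.7 mm: the cylinder: section is a regular 8-gon, circumradius r=8; the cylinder at (2, -3): section is a regular 8-gon, circumradius r=6; the 20.5×25 cube at (-1, -3) contributes its full rectangle; Taking the first minus the rest: starting from the r=8 cylinder, the r=6 cylinder at (2, -3) partially overlaps it — only the 86.99 mm² overlap (of its 101.82 mm²) is removed, clipping the outline; the 20.5×25 cube at (-1, -3) partially overlaps it — only the 37.52 mm² overlap (of its 512.50 mm²) is removed, clipping the outline — 1 connected region. The outline is a single polygon with 8 vertices. Extrusion per mm of travel: 0.8 × 0.1 / (π × 0.875²) = 0.033260. Accumulating E over each segment gives final E = 1.2318.

G0 X-8.00 Y0.00 Z3.70
G1 X-5.66 Y-5.66 E0.2037
G1 X-2.33 Y-7.04 E0.3236
G1 X-4.00 Y-3.00 E0.4690
G1 X-2.24 Y1.24 E0.6217
G1 X-1.00 Y1.76 E0.6664
G1 X-1.00 Y7.59 E0.8603
G1 X-5.66 Y5.66 E1.0281
G1 X-8.00 Y0.00 E1.2318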